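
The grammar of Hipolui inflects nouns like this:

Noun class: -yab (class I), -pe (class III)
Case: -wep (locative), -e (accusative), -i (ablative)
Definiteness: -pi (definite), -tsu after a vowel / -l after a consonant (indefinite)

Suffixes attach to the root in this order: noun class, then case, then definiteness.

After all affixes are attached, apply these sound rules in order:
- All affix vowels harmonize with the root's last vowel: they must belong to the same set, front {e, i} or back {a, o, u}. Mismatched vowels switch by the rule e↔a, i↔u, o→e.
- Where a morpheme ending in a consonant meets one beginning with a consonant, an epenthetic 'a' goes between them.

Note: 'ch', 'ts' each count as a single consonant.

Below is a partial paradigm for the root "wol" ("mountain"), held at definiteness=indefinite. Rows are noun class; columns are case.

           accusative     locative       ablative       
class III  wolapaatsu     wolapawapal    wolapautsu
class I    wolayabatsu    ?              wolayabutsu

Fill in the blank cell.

wolayabawapal

Attach noun class class I -yab → wolyab.
Attach case locative -wep → wolyabwep.
Attach definiteness indefinite -l (after consonant 'p') → wolyabwepl.
Apply vowel harmony: wolyabwepl → wolyabwapl.
Apply epenthesis: wolyabwapl → wolayabawapal.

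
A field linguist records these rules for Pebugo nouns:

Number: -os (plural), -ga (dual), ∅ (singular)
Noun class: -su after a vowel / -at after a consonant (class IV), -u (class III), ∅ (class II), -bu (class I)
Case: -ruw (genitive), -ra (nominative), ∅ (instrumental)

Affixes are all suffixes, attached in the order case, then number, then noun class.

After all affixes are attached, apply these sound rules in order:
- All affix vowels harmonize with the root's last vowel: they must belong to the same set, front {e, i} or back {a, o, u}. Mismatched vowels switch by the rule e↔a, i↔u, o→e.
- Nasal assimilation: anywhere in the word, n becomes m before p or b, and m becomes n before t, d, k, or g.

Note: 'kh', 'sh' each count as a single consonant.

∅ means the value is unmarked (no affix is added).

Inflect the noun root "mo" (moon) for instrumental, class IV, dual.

case = instrumental: zero marking, form stays mo.
Attach number dual -ga → moga.
Attach noun class class IV -su (after vowel 'a') → mogasu.
Vowel harmony: no change.
Nasal assimilation: no change.

mogasu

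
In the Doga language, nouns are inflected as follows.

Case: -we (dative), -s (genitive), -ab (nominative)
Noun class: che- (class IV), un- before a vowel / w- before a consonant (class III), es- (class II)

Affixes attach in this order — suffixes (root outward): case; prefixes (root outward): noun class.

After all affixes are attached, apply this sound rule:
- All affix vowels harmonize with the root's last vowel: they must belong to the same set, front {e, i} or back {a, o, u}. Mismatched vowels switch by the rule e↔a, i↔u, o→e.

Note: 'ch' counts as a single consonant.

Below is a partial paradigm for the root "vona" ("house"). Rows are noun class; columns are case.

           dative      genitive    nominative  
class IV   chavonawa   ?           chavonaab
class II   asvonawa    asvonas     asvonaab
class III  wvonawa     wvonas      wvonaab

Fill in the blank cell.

chavonas

Attach case genitive -s → vonas.
Attach noun class class IV che- → chevonas.
Apply vowel harmony: chevonas → chavonas.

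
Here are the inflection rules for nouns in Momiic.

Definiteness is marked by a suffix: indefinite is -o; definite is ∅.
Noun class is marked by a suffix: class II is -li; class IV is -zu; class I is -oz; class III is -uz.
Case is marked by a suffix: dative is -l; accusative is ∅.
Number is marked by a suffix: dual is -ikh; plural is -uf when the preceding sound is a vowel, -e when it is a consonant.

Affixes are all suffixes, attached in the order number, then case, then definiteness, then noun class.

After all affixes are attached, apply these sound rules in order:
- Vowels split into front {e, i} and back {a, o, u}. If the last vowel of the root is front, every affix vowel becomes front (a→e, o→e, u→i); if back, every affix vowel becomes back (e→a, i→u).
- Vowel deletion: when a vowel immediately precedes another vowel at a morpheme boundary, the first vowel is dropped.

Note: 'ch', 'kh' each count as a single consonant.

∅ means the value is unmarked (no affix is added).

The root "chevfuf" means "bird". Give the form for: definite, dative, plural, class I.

Attach number plural -e (after consonant 'f') → chevfufe.
Attach case dative -l → chevfufel.
definiteness = definite: zero marking, form stays chevfufel.
Attach noun class class I -oz → chevfufeloz.
Apply vowel harmony: chevfufeloz → chevfufaloz.
Vowel deletion: no change.

chevfufaloz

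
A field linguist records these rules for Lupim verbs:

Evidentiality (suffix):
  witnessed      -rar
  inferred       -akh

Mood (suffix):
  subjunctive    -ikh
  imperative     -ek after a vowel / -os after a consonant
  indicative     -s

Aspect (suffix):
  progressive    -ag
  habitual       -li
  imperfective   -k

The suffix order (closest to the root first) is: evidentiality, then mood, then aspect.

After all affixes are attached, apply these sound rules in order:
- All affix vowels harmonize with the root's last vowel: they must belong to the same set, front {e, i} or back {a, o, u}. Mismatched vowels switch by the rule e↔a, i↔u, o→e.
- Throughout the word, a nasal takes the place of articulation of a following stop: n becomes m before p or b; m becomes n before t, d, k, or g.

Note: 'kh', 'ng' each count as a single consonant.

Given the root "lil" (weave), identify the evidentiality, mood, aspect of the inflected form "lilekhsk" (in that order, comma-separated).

Segment: lil-akh-s-k.
evidentiality: -akh → inferred.
mood: -s → indicative.
aspect: -k → imperfective.

inferred, indicative, imperfective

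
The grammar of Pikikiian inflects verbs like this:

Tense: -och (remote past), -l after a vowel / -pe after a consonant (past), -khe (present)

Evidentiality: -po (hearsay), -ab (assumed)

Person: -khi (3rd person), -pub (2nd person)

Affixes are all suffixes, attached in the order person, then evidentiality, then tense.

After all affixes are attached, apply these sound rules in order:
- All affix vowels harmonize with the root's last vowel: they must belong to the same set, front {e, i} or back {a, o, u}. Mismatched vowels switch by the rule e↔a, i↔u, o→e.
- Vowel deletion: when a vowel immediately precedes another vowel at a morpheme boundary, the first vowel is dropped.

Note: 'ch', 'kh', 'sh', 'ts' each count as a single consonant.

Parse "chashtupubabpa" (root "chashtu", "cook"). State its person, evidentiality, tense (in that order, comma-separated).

Segment: chashtu-pub-ab-pe.
person: -pub → 2nd person.
evidentiality: -ab → assumed.
tense: -l/pe → past.

2nd person, assumed, past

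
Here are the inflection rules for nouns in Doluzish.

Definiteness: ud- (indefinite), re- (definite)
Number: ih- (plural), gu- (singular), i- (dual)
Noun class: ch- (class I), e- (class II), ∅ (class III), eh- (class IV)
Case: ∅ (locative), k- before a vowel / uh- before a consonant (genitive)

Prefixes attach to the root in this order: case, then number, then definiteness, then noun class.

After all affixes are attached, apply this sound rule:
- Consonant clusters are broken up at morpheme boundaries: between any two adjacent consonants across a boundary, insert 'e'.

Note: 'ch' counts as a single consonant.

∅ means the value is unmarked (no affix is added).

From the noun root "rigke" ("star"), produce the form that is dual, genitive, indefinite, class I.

chudiuherigke

Attach case genitive uh- (before consonant 'r') → uhrigke.
Attach number dual i- → iuhrigke.
Attach definiteness indefinite ud- → udiuhrigke.
Attach noun class class I ch- → chudiuhrigke.
Apply epenthesis: chudiuhrigke → chudiuherigke.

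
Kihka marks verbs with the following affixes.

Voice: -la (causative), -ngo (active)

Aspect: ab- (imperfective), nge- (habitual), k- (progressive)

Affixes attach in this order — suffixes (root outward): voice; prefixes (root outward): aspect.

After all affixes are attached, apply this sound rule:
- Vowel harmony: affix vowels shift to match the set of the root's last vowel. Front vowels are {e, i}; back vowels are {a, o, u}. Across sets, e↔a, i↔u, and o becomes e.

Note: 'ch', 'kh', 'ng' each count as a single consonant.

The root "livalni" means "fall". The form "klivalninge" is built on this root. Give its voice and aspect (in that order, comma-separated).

Segment: k-livalni-ngo.
voice: -ngo → active.
aspect: k- → progressive.

active, progressive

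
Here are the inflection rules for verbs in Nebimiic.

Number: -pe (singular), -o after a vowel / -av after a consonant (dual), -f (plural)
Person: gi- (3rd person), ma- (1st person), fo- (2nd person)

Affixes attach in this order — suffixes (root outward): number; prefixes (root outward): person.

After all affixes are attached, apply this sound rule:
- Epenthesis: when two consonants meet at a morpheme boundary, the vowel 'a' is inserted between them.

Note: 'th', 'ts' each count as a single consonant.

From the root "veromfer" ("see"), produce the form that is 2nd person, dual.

foveromferav

Attach number dual -av (after consonant 'r') → veromferav.
Attach person 2nd person fo- → foveromferav.
Epenthesis: no change.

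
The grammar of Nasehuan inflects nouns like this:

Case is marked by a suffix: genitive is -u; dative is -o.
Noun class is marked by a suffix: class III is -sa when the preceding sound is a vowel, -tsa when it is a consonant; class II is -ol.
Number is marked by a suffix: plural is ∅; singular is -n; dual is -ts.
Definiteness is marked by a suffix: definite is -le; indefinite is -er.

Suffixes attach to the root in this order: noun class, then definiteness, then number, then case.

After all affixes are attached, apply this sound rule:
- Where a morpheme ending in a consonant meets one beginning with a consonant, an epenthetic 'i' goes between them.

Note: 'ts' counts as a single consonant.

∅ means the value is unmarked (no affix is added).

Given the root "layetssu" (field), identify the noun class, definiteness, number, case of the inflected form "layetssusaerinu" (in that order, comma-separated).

Segment: layetssu-sa-er-n-u.
noun class: -sa/tsa → class III.
definiteness: -er → indefinite.
number: -n → singular.
case: -u → genitive.

class III, indefinite, singular, genitive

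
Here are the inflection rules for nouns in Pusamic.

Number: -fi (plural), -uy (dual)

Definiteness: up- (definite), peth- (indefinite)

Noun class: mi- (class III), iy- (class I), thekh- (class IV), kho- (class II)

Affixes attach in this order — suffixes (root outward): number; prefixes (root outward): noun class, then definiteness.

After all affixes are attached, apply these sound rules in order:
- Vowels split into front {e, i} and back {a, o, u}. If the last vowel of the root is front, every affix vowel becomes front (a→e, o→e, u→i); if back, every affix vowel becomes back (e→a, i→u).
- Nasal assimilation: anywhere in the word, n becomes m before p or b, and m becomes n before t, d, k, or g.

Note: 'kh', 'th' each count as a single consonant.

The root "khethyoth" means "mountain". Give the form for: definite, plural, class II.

Attach noun class class II kho- → khokhethyoth.
Attach definiteness definite up- → upkhokhethyoth.
Attach number plural -fi → upkhokhethyothfi.
Apply vowel harmony: upkhokhethyothfi → upkhokhethyothfu.
Nasal assimilation: no change.

upkhokhethyothfu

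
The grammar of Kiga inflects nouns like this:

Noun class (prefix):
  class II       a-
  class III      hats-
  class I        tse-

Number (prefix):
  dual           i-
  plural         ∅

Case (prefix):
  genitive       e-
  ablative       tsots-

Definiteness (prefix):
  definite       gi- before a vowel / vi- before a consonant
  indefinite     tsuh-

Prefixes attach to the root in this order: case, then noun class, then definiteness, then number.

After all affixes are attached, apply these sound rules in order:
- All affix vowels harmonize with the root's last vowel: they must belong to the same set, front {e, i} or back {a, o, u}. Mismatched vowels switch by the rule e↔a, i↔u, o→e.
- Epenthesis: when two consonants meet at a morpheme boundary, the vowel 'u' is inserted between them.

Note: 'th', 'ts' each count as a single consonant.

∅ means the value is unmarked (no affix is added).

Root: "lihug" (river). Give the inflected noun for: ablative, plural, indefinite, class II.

Attach case ablative tsots- → tsotslihug.
Attach noun class class II a- → atsotslihug.
Attach definiteness indefinite tsuh- → tsuhatsotslihug.
number = plural: zero marking, form stays tsuhatsotslihug.
Vowel harmony: no change.
Apply epenthesis: tsuhatsotslihug → tsuhatsotsulihug.

tsuhatsotsulihug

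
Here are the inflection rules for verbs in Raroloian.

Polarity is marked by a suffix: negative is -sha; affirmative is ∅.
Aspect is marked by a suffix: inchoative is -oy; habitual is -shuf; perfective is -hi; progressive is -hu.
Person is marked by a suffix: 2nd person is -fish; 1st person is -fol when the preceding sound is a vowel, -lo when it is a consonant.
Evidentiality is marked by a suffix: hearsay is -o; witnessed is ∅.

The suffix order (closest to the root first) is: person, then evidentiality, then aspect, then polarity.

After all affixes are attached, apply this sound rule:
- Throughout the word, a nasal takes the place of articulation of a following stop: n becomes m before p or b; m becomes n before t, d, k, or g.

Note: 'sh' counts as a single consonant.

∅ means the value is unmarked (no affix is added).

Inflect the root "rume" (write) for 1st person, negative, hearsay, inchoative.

Attach person 1st person -fol (after vowel 'e') → rumefol.
Attach evidentiality hearsay -o → rumefolo.
Attach aspect inchoative -oy → rumefolooy.
Attach polarity negative -sha → rumefolooysha.
Nasal assimilation: no change.

rumefolooysha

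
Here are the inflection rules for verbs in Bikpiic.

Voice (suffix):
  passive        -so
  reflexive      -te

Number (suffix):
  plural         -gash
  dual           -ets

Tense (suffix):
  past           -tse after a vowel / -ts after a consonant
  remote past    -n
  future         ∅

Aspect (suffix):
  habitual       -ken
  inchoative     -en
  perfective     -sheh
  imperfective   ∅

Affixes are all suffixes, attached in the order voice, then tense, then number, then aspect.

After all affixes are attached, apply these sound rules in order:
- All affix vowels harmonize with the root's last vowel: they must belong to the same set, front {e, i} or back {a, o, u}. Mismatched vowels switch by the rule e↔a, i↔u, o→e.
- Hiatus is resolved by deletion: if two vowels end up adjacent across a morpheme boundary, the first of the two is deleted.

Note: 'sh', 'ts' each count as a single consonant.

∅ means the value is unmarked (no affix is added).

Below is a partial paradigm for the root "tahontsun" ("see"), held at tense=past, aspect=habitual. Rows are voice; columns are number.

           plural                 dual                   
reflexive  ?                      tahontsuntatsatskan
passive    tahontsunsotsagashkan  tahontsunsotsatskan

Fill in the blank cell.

tahontsuntatsagashkan

Attach voice reflexive -te → tahontsunte.
Attach tense past -tse (after vowel 'e') → tahontsuntetse.
Attach number plural -gash → tahontsuntetsegash.
Attach aspect habitual -ken → tahontsuntetsegashken.
Apply vowel harmony: tahontsuntetsegashken → tahontsuntatsagashkan.
Vowel deletion: no change.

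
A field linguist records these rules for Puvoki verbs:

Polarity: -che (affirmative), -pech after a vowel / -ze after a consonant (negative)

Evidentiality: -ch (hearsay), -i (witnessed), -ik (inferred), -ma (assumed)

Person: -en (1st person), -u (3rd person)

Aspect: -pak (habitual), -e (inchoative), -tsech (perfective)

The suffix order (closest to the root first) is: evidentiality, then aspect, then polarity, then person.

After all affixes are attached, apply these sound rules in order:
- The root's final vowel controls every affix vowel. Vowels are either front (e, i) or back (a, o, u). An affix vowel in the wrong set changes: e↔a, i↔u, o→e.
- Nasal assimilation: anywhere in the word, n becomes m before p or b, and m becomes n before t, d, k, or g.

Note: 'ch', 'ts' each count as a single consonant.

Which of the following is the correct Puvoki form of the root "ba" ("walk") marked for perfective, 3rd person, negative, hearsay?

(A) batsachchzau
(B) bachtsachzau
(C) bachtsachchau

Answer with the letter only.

B

Attach evidentiality hearsay -ch → bach.
Attach aspect perfective -tsech → bachtsech.
Attach polarity negative -ze (after consonant 'ch') → bachtsechze.
Attach person 3rd person -u → bachtsechzeu.
Apply vowel harmony: bachtsechzeu → bachtsachzau.
Nasal assimilation: no change.
So the correct form is bachtsachzau, option (B).
(C) bachtsachchau is wrong: it uses affirmative instead of negative for polarity.
(A) batsachchzau is wrong: it has the affixes in the wrong order.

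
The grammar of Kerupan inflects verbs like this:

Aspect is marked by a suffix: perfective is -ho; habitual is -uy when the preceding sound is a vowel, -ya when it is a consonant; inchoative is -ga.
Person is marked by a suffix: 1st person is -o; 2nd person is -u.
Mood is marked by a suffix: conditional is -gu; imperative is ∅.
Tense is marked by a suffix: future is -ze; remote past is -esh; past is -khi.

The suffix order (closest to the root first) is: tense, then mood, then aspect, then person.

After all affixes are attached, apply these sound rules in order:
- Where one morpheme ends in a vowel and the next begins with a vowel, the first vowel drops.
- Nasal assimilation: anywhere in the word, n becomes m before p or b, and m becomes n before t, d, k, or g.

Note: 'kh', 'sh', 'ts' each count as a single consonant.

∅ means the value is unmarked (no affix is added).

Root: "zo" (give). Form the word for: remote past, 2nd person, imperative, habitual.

zeshyu

Attach tense remote past -esh → zoesh.
mood = imperative: zero marking, form stays zoesh.
Attach aspect habitual -ya (after consonant 'sh') → zoeshya.
Attach person 2nd person -u → zoeshyau.
Apply vowel deletion: zoeshyau → zeshyu.
Nasal assimilation: no change.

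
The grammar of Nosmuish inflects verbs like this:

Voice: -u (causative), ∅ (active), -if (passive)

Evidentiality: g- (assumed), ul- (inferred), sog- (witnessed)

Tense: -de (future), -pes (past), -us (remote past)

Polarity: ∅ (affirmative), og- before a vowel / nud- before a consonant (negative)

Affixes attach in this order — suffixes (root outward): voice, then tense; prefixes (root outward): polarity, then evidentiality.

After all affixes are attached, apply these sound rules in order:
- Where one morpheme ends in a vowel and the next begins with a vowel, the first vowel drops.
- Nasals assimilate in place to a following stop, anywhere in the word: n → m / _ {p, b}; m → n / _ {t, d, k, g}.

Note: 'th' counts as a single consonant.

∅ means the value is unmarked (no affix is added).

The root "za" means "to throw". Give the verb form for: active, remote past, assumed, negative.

gnudzus

voice = active: zero marking, form stays za.
Attach tense remote past -us → zaus.
Attach polarity negative nud- (before consonant 'z') → nudzaus.
Attach evidentiality assumed g- → gnudzaus.
Apply vowel deletion: gnudzaus → gnudzus.
Nasal assimilation: no change.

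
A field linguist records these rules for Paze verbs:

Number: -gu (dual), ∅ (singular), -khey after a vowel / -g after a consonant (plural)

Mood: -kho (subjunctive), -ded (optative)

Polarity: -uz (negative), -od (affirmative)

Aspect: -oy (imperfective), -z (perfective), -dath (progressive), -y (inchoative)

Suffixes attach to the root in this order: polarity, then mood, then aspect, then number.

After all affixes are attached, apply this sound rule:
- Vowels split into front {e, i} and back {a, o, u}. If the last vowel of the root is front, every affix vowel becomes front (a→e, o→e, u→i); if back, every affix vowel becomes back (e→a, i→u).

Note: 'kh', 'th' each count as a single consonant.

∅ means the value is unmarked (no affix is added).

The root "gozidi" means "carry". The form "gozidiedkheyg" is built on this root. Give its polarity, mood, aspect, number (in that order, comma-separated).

Segment: gozidi-od-kho-y-g.
polarity: -od → affirmative.
mood: -kho → subjunctive.
aspect: -y → inchoative.
number: -khey/g → plural.

affirmative, subjunctive, inchoative, plural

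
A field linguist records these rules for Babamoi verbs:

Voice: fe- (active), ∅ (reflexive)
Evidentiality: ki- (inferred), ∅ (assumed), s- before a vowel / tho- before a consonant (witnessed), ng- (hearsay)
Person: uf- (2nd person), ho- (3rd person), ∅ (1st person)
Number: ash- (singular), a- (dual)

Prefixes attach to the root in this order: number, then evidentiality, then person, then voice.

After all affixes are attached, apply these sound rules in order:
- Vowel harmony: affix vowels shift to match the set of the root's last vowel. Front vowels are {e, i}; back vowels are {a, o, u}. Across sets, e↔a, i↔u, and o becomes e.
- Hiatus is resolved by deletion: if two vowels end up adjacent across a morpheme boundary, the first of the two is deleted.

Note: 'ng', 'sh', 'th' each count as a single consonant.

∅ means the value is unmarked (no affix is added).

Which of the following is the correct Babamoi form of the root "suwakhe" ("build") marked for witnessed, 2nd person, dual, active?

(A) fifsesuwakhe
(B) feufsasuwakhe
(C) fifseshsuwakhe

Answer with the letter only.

A

Attach number dual a- → asuwakhe.
Attach evidentiality witnessed s- (before vowel 'a') → sasuwakhe.
Attach person 2nd person uf- → ufsasuwakhe.
Attach voice active fe- → feufsasuwakhe.
Apply vowel harmony: feufsasuwakhe → feifsesuwakhe.
Apply vowel deletion: feifsesuwakhe → fifsesuwakhe.
So the correct form is fifsesuwakhe, option (A).
(C) fifseshsuwakhe is wrong: it uses singular instead of dual for number.
(B) feufsasuwakhe is wrong: it fails to apply the sound rule(s).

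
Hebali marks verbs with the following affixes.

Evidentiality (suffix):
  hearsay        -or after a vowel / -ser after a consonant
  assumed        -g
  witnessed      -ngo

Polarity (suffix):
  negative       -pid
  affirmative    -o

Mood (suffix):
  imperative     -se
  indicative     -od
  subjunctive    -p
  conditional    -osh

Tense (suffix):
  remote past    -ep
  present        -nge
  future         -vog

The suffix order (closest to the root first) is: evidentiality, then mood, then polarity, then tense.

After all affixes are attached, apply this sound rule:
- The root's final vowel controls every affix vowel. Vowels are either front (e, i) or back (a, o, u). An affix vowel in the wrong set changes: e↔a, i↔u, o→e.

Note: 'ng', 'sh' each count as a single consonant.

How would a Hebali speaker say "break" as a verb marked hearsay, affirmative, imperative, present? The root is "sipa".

Attach evidentiality hearsay -or (after vowel 'a') → sipaor.
Attach mood imperative -se → sipaorse.
Attach polarity affirmative -o → sipaorseo.
Attach tense present -nge → sipaorseonge.
Apply vowel harmony: sipaorseonge → sipaorsaonga.

sipaorsaonga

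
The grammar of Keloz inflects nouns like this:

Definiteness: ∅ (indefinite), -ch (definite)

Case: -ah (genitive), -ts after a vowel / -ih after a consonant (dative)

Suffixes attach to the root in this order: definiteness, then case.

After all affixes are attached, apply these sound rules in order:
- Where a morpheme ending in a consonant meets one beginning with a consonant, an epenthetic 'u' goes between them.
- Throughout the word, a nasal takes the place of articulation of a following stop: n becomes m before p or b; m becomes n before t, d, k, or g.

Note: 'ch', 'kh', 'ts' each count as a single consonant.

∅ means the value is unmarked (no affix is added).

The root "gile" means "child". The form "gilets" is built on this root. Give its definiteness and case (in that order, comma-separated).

indefinite, dative

Segment: gile-ts.
definiteness: ∅ → indefinite.
case: -ts/ih → dative.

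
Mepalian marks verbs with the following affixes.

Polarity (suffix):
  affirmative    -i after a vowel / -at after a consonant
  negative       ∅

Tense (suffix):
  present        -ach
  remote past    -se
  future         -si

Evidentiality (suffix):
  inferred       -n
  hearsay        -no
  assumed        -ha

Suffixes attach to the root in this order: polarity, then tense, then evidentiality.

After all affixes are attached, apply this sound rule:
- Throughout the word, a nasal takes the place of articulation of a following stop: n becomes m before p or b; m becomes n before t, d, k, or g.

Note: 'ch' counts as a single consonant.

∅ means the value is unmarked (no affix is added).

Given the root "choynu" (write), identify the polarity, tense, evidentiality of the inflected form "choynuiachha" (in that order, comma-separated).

Segment: choynu-i-ach-ha.
polarity: -i/at → affirmative.
tense: -ach → present.
evidentiality: -ha → assumed.

affirmative, present, assumed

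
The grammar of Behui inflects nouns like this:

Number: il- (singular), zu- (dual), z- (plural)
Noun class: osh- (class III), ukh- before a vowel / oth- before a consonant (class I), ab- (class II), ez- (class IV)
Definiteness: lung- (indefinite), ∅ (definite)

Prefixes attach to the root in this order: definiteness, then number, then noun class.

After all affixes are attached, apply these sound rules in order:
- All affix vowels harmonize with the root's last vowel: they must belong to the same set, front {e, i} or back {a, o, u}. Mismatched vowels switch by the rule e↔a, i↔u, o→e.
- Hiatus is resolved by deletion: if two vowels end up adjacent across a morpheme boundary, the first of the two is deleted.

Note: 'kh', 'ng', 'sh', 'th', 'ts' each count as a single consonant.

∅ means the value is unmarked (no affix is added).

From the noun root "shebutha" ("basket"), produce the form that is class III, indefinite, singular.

Attach definiteness indefinite lung- → lungshebutha.
Attach number singular il- → illungshebutha.
Attach noun class class III osh- → oshillungshebutha.
Apply vowel harmony: oshillungshebutha → oshullungshebutha.
Vowel deletion: no change.

oshullungshebutha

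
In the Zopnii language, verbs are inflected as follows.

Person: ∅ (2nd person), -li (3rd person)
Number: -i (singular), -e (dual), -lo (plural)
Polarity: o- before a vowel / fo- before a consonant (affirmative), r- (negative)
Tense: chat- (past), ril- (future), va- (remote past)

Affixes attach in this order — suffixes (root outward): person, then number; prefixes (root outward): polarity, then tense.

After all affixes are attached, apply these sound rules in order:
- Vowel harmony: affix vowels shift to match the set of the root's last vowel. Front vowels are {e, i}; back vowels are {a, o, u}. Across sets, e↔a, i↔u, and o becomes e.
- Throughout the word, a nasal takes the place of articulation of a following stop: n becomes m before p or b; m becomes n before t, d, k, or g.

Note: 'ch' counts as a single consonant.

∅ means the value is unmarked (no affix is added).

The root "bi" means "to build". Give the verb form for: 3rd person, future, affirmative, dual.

rilfebilie

Attach person 3rd person -li → bili.
Attach polarity affirmative fo- (before consonant 'b') → fobili.
Attach tense future ril- → rilfobili.
Attach number dual -e → rilfobilie.
Apply vowel harmony: rilfobilie → rilfebilie.
Nasal assimilation: no change.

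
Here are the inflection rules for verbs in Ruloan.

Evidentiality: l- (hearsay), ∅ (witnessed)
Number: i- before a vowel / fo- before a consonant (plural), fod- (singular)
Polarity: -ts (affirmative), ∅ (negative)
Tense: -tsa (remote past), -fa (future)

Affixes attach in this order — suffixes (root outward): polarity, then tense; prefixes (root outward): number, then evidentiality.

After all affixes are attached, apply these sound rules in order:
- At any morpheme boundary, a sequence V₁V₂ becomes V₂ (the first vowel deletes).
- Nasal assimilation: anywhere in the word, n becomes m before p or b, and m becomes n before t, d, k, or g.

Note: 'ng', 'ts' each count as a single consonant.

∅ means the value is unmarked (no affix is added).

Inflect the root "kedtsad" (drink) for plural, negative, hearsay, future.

Attach number plural fo- (before consonant 'k') → fokedtsad.
Attach evidentiality hearsay l- → lfokedtsad.
polarity = negative: zero marking, form stays lfokedtsad.
Attach tense future -fa → lfokedtsadfa.
Vowel deletion: no change.
Nasal assimilation: no change.

lfokedtsadfa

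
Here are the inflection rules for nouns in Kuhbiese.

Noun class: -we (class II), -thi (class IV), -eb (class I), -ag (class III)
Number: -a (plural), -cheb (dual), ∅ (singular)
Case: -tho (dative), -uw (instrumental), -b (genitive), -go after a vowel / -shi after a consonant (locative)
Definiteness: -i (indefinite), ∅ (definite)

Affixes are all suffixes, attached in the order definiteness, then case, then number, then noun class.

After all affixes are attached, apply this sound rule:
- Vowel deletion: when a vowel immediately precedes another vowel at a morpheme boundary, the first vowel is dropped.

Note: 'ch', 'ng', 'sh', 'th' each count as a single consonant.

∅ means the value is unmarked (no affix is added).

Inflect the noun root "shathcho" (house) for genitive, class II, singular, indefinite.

shathchibwe

Attach definiteness indefinite -i → shathchoi.
Attach case genitive -b → shathchoib.
number = singular: zero marking, form stays shathchoib.
Attach noun class class II -we → shathchoibwe.
Apply vowel deletion: shathchoibwe → shathchibwe.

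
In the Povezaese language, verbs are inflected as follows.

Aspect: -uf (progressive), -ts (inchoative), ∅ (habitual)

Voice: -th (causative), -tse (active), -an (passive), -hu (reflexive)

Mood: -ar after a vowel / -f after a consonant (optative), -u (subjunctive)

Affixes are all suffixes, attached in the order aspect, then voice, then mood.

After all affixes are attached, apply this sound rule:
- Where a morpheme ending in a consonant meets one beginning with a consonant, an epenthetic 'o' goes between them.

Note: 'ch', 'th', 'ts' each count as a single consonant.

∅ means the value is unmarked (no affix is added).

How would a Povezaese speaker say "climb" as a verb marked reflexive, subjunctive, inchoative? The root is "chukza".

chukzatsohuu

Attach aspect inchoative -ts → chukzats.
Attach voice reflexive -hu → chukzatshu.
Attach mood subjunctive -u → chukzatshuu.
Apply epenthesis: chukzatshuu → chukzatsohuu.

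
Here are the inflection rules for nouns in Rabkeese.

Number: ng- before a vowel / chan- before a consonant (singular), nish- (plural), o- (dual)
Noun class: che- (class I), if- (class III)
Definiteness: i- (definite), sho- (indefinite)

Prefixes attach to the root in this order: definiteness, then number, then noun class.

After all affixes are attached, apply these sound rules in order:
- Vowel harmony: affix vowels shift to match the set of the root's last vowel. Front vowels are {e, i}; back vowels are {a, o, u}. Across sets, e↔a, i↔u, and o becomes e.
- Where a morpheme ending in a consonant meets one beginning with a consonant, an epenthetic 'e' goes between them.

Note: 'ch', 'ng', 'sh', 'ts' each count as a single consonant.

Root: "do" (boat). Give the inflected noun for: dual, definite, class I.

chaoudo

Attach definiteness definite i- → ido.
Attach number dual o- → oido.
Attach noun class class I che- → cheoido.
Apply vowel harmony: cheoido → chaoudo.
Epenthesis: no change.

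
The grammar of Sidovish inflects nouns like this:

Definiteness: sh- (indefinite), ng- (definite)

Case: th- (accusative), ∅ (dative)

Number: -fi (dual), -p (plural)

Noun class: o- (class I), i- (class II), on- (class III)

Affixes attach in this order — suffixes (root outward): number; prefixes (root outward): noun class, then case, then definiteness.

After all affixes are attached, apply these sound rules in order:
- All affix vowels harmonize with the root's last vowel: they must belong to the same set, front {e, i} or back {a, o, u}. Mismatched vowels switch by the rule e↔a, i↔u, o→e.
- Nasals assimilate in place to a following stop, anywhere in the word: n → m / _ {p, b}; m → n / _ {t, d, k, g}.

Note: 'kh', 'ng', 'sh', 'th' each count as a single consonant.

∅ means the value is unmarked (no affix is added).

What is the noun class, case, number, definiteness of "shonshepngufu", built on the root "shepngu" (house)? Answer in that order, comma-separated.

Segment: sh-on-shepngu-fi.
noun class: on- → class III.
case: ∅ → dative.
number: -fi → dual.
definiteness: sh- → indefinite.

class III, dative, dual, indefinite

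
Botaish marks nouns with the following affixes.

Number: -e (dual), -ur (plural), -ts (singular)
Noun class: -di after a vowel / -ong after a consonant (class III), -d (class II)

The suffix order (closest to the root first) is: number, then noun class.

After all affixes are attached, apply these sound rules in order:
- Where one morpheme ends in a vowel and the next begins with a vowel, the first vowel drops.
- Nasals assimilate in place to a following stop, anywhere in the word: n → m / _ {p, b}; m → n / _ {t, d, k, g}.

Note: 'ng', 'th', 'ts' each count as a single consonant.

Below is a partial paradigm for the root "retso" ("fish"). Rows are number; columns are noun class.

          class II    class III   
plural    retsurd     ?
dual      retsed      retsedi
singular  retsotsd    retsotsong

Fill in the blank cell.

Attach number plural -ur → retsour.
Attach noun class class III -ong (after consonant 'r') → retsourong.
Apply vowel deletion: retsourong → retsurong.
Nasal assimilation: no change.

retsurong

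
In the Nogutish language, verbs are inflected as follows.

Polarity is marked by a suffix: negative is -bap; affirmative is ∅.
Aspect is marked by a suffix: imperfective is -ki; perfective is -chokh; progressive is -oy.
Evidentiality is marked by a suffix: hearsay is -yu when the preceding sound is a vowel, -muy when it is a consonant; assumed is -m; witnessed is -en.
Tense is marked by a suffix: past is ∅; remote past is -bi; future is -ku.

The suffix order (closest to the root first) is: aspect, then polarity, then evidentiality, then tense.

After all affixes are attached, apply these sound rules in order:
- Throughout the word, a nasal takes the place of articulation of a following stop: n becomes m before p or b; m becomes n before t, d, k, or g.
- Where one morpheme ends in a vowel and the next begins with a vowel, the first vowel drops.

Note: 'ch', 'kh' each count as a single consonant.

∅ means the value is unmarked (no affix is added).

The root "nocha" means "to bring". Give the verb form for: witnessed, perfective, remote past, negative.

Attach aspect perfective -chokh → nochachokh.
Attach polarity negative -bap → nochachokhbap.
Attach evidentiality witnessed -en → nochachokhbapen.
Attach tense remote past -bi → nochachokhbapenbi.
Apply nasal assimilation: nochachokhbapenbi → nochachokhbapembi.
Vowel deletion: no change.

nochachokhbapembi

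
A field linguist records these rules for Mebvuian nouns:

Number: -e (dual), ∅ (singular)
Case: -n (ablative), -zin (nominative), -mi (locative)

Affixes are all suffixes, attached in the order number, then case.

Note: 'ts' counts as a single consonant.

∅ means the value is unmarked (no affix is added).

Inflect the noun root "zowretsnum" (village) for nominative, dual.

zowretsnumezin

Attach number dual -e → zowretsnume.
Attach case nominative -zin → zowretsnumezin.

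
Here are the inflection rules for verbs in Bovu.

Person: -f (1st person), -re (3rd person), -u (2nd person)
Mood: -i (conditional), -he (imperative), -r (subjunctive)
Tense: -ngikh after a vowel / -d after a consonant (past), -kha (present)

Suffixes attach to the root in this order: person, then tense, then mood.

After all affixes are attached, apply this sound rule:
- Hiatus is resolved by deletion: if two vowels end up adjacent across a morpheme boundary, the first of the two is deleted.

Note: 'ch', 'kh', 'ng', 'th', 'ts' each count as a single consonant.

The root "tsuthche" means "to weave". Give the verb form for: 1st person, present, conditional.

tsuthchefkhi

Attach person 1st person -f → tsuthchef.
Attach tense present -kha → tsuthchefkha.
Attach mood conditional -i → tsuthchefkhai.
Apply vowel deletion: tsuthchefkhai → tsuthchefkhi.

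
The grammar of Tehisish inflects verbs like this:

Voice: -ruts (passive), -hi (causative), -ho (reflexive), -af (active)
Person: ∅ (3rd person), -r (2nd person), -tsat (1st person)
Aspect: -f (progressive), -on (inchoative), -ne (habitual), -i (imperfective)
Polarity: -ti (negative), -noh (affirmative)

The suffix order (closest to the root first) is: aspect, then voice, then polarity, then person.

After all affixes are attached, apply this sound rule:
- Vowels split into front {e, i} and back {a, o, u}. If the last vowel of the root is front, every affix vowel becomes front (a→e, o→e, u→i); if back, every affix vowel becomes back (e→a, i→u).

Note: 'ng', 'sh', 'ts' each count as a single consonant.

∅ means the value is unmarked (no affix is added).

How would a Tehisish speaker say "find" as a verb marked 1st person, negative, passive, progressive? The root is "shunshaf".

shunshaffrutstutsat

Attach aspect progressive -f → shunshaff.
Attach voice passive -ruts → shunshaffruts.
Attach polarity negative -ti → shunshaffrutsti.
Attach person 1st person -tsat → shunshaffrutstitsat.
Apply vowel harmony: shunshaffrutstitsat → shunshaffrutstutsat.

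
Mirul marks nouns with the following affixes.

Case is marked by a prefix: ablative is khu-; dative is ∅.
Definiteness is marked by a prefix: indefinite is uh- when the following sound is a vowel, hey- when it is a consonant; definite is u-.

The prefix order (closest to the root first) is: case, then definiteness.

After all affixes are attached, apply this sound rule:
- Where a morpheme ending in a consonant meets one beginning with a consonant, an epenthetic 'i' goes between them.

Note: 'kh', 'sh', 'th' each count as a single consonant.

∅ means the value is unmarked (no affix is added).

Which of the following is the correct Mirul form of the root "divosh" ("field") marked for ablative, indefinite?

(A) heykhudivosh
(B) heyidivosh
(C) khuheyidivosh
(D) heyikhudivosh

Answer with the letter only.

D

Attach case ablative khu- → khudivosh.
Attach definiteness indefinite hey- (before consonant 'kh') → heykhudivosh.
Apply epenthesis: heykhudivosh → heyikhudivosh.
So the correct form is heyikhudivosh, option (D).
(A) heykhudivosh is wrong: it fails to apply the sound rule(s).
(B) heyidivosh is wrong: it uses dative instead of ablative for case.
(C) khuheyidivosh is wrong: it has the affixes in the wrong order.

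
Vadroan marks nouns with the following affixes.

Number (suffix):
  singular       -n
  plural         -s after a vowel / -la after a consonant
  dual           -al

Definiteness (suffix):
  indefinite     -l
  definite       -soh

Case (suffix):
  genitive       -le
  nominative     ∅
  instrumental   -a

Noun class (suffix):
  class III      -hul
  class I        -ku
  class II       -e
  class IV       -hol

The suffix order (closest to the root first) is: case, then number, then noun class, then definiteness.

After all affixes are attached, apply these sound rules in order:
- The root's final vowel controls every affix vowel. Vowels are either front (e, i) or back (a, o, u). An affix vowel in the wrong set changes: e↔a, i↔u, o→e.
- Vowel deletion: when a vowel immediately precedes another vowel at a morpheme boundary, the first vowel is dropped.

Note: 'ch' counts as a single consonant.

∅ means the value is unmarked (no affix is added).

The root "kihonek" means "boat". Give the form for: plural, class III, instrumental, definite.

Attach case instrumental -a → kihoneka.
Attach number plural -s (after vowel 'a') → kihonekas.
Attach noun class class III -hul → kihonekashul.
Attach definiteness definite -soh → kihonekashulsoh.
Apply vowel harmony: kihonekashulsoh → kihonekeshilseh.
Vowel deletion: no change.

kihonekeshilseh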